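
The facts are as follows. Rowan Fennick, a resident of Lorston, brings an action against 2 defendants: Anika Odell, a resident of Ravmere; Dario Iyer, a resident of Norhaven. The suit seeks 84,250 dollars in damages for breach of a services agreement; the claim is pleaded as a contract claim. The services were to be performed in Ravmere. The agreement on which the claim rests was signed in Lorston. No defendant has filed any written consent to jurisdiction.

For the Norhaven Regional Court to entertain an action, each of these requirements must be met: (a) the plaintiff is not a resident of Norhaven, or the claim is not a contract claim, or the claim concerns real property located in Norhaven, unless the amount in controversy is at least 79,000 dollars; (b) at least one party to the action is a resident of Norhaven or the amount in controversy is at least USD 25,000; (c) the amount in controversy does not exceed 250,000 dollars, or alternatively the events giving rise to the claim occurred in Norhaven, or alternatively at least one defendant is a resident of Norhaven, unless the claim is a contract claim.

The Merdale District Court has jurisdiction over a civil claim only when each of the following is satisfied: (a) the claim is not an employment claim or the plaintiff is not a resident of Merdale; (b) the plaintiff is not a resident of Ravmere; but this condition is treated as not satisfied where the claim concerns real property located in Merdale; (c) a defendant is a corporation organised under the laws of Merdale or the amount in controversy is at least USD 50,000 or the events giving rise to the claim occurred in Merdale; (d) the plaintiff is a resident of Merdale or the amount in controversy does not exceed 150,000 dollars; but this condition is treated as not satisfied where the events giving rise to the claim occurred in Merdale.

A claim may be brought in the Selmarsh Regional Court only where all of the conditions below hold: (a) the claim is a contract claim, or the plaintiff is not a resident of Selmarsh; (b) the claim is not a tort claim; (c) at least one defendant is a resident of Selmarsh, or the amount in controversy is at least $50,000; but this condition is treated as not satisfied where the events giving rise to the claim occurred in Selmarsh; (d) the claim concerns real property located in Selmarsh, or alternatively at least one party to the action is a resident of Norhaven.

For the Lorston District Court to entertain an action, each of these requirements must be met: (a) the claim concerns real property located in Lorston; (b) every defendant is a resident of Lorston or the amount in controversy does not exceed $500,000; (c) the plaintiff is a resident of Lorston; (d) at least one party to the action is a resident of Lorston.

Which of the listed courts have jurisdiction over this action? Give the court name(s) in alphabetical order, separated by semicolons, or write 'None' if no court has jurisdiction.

The Norhaven Regional Court:
  (a) The plaintiff resides in Lorston, which is not Norhaven — that alternative is enough. Satisfied.
  (b) Dario Iyer resides in Norhaven, which satisfies one of the alternatives. Satisfied.
  (c) The amount in controversy is 84,250 dollars, within the 250,000 dollars ceiling — that alternative is enough. Satisfied.
  → All conditions met; jurisdiction exists.
The Merdale District Court:
  (a) The claim is a contract claim, not an employment claim, which satisfies one of the alternatives. Met.
  (b) The plaintiff resides in Lorston, which is not Ravmere. The exception is not triggered, since the claim does not concern real property. Met.
  (c) The amount in controversy is USD 84,250, which meets the 50,000 dollars floor — that alternative is enough. Met.
  (d) The amount in controversy is $84,250, within the 150,000 dollars ceiling, which satisfies one of the alternatives. The exception is not triggered, since the operative events occurred in Ravmere, not Merdale. Satisfied.
  → All conditions met; jurisdiction exists.
The Selmarsh Regional Court:
  (a) The claim is a contract claim, so this disjunct is met. Met.
  (b) The claim is a contract claim, not a tort claim. Satisfied.
  (c) The amount in controversy is $84,250, which meets the $50,000 floor, so one alternative holds. The exception is not triggered, since the operative events occurred in Ravmere, not Selmarsh. Condition met.
  (d) Dario Iyer resides in Norhaven, which satisfies one of the alternatives. Satisfied.
  → All conditions met; jurisdiction exists.
The Lorston District Court:
  (a) The claim does not concern real property. Not satisfied.
  (b) The amount in controversy is USD 84,250, within the $500,000 ceiling, which satisfies one of the alternatives. Met.
  (c) The plaintiff resides in Lorston. Met.
  (d) Rowan Fennick resides in Lorston. Satisfied.
  → At least one condition fails; no jurisdiction.

the Merdale District Court; the Norhaven Regional Court; the Selmarsh Regional Court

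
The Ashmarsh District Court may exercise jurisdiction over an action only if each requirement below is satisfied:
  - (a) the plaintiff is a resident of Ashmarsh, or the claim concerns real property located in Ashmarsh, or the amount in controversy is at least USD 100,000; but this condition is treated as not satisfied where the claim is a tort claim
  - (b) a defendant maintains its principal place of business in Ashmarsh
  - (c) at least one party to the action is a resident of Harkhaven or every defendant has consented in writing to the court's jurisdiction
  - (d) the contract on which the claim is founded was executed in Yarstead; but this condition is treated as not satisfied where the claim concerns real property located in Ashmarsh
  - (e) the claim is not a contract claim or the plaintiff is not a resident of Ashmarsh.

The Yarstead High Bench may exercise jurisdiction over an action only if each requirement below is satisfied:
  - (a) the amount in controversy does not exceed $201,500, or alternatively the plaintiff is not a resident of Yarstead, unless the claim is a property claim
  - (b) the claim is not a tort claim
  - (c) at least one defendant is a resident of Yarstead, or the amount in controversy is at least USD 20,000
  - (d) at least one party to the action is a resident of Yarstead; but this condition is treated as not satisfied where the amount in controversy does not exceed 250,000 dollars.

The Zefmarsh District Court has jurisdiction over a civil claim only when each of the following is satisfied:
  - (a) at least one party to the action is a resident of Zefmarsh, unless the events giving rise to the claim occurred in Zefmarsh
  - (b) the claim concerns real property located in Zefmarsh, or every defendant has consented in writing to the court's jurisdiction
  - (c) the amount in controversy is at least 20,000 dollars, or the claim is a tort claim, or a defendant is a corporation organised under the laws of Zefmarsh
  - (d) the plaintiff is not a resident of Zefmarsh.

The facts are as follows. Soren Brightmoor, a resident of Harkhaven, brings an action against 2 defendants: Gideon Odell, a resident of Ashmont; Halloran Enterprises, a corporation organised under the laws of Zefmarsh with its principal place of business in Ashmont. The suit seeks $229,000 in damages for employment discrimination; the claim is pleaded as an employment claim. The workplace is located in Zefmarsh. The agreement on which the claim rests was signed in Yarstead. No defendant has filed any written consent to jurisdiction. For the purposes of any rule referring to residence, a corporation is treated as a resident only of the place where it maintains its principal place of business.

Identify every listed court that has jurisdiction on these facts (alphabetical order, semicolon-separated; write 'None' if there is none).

The Ashmarsh District Court:
  (a) The amount in controversy is 229,000 dollars, which meets the $100,000 floor, so this disjunct is met. The exception is not triggered, since the claim is an employment claim, not a tort claim. Met.
  (b) The corporate defendant(s) have their principal place of business in Ashmont, not Ashmarsh. Condition not met.
  (c) Soren Brightmoor resides in Harkhaven — that alternative is enough. Satisfied.
  (d) The contract was executed in Yarstead. The carve-out does not apply: the claim does not concern real property. Condition met.
  (e) The claim is an employment claim, not a contract claim — that alternative is enough. Condition met.
  → The court lacks jurisdiction.
The Yarstead High Bench:
  (a) The plaintiff resides in Harkhaven, which is not Yarstead, so one alternative holds. Satisfied.
  (b) The claim is an employment claim, not a tort claim. Met.
  (c) The amount in controversy is USD 229,000, which meets the USD 20,000 floor — that alternative is enough. Met.
  (d) No party resides in Yarstead. Condition not met.
  → No jurisdiction.
The Zefmarsh District Court:
  (a) No party resides in Zefmarsh. But the operative events occurred in Zefmarsh, and the 'unless' clause therefore excuses the requirement. Condition met.
  (b) The claim does not concern real property; no such written consent has been filed — no alternative holds. Not satisfied.
  (c) The amount in controversy is $229,000, which meets the USD 20,000 floor, which satisfies one of the alternatives. Satisfied.
  (d) The plaintiff resides in Harkhaven, which is not Zefmarsh. Satisfied.
  → At least one condition fails; no jurisdiction.

None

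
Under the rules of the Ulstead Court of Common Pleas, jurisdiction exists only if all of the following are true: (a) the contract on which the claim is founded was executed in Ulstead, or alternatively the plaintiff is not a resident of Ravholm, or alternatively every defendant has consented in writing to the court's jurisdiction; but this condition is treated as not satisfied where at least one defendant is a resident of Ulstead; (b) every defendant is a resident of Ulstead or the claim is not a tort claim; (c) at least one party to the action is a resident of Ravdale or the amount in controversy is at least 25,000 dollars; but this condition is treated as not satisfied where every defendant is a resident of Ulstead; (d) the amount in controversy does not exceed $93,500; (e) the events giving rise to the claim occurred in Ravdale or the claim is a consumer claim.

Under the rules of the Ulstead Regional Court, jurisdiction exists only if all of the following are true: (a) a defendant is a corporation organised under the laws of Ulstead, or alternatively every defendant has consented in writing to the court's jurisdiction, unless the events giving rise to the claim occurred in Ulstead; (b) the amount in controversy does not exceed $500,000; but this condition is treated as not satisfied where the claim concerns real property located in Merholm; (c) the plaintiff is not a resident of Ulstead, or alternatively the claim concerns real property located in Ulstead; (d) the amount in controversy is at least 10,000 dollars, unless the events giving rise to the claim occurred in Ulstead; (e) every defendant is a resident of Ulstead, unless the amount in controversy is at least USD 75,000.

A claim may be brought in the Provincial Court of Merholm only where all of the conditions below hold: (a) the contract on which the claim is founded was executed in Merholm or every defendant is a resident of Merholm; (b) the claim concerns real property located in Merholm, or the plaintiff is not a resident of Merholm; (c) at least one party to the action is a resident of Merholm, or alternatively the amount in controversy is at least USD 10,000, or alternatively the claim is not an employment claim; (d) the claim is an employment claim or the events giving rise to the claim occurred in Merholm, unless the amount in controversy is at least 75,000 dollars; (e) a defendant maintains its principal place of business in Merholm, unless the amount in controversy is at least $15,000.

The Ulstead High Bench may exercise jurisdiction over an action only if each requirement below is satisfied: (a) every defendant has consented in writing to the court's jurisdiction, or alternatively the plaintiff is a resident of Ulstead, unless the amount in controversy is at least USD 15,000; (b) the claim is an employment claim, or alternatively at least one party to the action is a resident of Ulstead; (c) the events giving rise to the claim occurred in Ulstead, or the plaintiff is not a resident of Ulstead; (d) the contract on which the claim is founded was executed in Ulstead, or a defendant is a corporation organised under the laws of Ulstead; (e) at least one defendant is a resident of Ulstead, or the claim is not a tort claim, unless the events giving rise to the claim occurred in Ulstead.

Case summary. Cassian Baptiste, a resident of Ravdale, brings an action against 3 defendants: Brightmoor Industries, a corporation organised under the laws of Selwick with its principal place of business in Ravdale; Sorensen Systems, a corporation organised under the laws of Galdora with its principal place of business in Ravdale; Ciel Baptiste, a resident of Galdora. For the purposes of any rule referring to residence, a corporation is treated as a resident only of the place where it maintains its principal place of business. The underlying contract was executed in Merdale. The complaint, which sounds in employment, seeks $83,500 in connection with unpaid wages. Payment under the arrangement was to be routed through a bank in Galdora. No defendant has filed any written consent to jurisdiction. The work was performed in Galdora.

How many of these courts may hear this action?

0

The Ulstead Court of Common Pleas:
  (a) The plaintiff resides in Ravdale, which is not Ravholm — that alternative is enough. And the carve-out is inapplicable — no defendant resides in Ulstead (they reside in Ravdale, Ravdale, Galdora). Met.
  (b) The claim is an employment claim, not a tort claim, so this disjunct is met. Condition met.
  (c) Cassian Baptiste resides in Ravdale — that alternative is enough. And the carve-out is inapplicable — the defendants reside as follows — Brightmoor Industries in Ravdale, Sorensen Systems in Ravdale, Ciel Baptiste in Galdora — not all in Ulstead. Met.
  (d) The amount in controversy is 83,500 dollars, within the 93,500 dollars ceiling. Condition met.
  (e) The operative events occurred in Galdora, not Ravdale; the claim is an employment claim, not a consumer claim — every alternative fails. Not satisfied.
  → Not every requirement is met — no jurisdiction.
The Ulstead Regional Court:
  (a) The corporate defendant(s) are organised in Galdora, Selwick, not Ulstead; no such written consent has been filed — none of the alternatives is met. Nor does the 'unless' clause help: the operative events occurred in Galdora, not Ulstead. Not met.
  (b) The amount in controversy is 83,500 dollars, within the USD 500,000 ceiling. The carve-out does not apply: the claim does not concern real property. Condition met.
  (c) The plaintiff resides in Ravdale, which is not Ulstead — that alternative is enough. Condition met.
  (d) The amount in controversy is $83,500, which meets the $10,000 floor. Condition met.
  (e) The defendants reside as follows — Brightmoor Industries in Ravdale, Sorensen Systems in Ravdale, Ciel Baptiste in Galdora — not all in Ulstead. But the amount in controversy is USD 83,500, which meets the USD 75,000 floor, and the 'unless' clause therefore excuses the requirement. Satisfied.
  → The court lacks jurisdiction.
The Provincial Court of Merholm:
  (a) The contract was executed in Merdale, not Merholm; the defendants reside as follows — Brightmoor Industries in Ravdale, Sorensen Systems in Ravdale, Ciel Baptiste in Galdora — not all in Merholm — none of the alternatives is met. Fails.
  (b) The plaintiff resides in Ravdale, which is not Merholm, which satisfies one of the alternatives. Met.
  (c) The amount in controversy is USD 83,500, which meets the 10,000 dollars floor, which satisfies one of the alternatives. Condition met.
  (d) The claim is an employment claim, which satisfies one of the alternatives. Met.
  (e) The corporate defendant(s) have their principal place of business in Ravdale, not Merholm. However, the amount in controversy is USD 83,500, which meets the 15,000 dollars floor, so the 'unless' proviso supplies this condition. Met.
  → The court lacks jurisdiction.
The Ulstead High Bench:
  (a) No such written consent has been filed; the plaintiff resides in Ravdale, not Ulstead — no alternative holds. The proviso rescues it, though: the amount in controversy is USD 83,500, which meets the USD 15,000 floor. Met.
  (b) The claim is an employment claim — that alternative is enough. Met.
  (c) The plaintiff resides in Ravdale, which is not Ulstead, so this disjunct is met. Condition met.
  (d) The contract was executed in Merdale, not Ulstead; the corporate defendant(s) are organised in Galdora, Selwick, not Ulstead — no alternative holds. Condition not met.
  (e) The claim is an employment claim, not a tort claim — that alternative is enough. Condition met.
  → The court lacks jurisdiction.
No court satisfies all of its conditions.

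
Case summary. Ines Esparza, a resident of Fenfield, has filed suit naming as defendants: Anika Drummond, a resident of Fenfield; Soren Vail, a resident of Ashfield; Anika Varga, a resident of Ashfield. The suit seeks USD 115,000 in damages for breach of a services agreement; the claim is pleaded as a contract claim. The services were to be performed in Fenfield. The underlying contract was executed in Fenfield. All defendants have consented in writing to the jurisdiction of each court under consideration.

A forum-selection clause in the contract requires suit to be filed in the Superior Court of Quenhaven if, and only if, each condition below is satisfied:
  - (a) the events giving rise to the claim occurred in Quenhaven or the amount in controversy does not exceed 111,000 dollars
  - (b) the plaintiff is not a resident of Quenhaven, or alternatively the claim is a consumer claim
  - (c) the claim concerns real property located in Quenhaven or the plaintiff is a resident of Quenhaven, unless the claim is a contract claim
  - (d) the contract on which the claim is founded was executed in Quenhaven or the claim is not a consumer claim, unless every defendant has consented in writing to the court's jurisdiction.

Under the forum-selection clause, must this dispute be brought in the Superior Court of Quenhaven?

The Superior Court of Quenhaven:
  (a) The operative events occurred in Fenfield, not Quenhaven; the amount in controversy is $115,000, above the 111,000 dollars ceiling — no alternative holds. Not satisfied.
  (b) The plaintiff resides in Fenfield, which is not Quenhaven, which satisfies one of the alternatives. Satisfied.
  (c) The claim does not concern real property; the plaintiff resides in Fenfield, not Quenhaven — every alternative fails. However, the claim is a contract claim, so the 'unless' proviso supplies this condition. Satisfied.
  (d) The claim is a contract claim, not a consumer claim, which satisfies one of the alternatives. Satisfied.
  → Forum clause is not triggered.

No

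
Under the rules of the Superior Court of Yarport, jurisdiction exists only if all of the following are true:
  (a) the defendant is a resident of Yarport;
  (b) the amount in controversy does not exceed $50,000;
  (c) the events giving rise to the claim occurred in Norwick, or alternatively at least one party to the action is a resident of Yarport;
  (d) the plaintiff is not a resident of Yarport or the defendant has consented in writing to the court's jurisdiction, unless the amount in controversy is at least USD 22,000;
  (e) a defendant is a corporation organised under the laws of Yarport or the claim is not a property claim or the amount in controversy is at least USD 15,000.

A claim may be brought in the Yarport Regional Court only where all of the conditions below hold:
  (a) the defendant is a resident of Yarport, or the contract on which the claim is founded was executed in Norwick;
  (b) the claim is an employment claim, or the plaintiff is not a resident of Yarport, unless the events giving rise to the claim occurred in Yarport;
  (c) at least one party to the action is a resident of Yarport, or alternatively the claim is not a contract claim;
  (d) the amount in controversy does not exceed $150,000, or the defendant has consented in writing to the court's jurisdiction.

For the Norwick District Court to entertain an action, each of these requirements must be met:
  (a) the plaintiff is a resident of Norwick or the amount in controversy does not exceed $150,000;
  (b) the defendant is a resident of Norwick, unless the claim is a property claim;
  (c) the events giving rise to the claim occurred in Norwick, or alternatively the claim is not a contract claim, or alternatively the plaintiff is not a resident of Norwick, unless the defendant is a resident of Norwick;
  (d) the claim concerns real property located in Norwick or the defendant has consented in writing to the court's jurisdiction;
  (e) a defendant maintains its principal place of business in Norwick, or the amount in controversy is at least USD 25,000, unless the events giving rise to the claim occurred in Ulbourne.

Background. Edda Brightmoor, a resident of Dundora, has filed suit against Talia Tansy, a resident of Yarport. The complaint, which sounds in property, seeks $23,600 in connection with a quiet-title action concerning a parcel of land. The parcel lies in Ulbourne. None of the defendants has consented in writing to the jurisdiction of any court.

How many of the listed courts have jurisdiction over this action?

2

The Superior Court of Yarport:
  (a) The defendant resides in Yarport. Met.
  (b) The amount in controversy is USD 23,600, within the USD 50,000 ceiling. Met.
  (c) Talia Tansy resides in Yarport, so this disjunct is met. Satisfied.
  (d) The plaintiff resides in Dundora, which is not Yarport — that alternative is enough. Condition met.
  (e) The amount in controversy is $23,600, which meets the 15,000 dollars floor — that alternative is enough. Met.
  → Jurisdiction lies.
The Yarport Regional Court:
  (a) The defendant resides in Yarport, which satisfies one of the alternatives. Condition met.
  (b) The plaintiff resides in Dundora, which is not Yarport, which satisfies one of the alternatives. Met.
  (c) Talia Tansy resides in Yarport, so this disjunct is met. Condition met.
  (d) The amount in controversy is 23,600 dollars, within the 150,000 dollars ceiling, so one alternative holds. Condition met.
  → All conditions met; jurisdiction exists.
The Norwick District Court:
  (a) The amount in controversy is 23,600 dollars, within the USD 150,000 ceiling, so one alternative holds. Satisfied.
  (b) The defendant resides in Yarport, not Norwick. However, the claim is a property claim, so the 'unless' proviso supplies this condition. Satisfied.
  (c) The claim is a property claim, not a contract claim, so one alternative holds. Satisfied.
  (d) The property lies in Ulbourne, not Norwick; no such written consent has been filed — no alternative holds. Condition not met.
  (e) No defendant is a corporation; the amount in controversy is $23,600, below the $25,000 floor — none of the alternatives is met. But the operative events occurred in Ulbourne, and the 'unless' clause therefore excuses the requirement. Met.
  → Not every requirement is met — no jurisdiction.
Courts with jurisdiction: the Superior Court of Yarport, the Yarport Regional Court — 2 in total.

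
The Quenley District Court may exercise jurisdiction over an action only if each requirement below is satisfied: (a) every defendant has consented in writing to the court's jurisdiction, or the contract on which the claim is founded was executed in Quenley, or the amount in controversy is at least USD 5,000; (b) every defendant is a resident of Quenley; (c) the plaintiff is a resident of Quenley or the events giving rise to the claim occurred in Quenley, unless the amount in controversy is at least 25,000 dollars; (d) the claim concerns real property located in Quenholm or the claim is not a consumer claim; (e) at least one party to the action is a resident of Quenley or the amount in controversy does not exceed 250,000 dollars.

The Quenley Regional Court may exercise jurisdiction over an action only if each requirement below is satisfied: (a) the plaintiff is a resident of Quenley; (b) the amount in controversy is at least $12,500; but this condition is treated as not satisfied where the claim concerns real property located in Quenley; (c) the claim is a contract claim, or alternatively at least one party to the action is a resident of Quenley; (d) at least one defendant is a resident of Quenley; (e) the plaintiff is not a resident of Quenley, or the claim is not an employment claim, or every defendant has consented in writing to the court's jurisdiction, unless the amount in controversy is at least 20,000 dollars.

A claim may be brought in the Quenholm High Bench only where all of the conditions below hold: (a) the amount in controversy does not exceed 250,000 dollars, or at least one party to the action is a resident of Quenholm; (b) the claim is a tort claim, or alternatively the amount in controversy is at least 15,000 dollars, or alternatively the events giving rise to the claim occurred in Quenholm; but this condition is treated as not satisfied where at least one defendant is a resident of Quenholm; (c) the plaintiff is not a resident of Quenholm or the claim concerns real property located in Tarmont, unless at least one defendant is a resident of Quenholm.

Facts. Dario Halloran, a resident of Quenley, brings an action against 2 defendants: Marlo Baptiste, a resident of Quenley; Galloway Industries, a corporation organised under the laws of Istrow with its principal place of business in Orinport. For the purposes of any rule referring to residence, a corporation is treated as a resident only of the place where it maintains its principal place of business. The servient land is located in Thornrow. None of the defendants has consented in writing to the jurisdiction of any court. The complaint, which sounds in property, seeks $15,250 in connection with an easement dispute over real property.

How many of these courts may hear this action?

The Quenley District Court:
  (a) The amount in controversy is USD 15,250, which meets the $5,000 floor, so one alternative holds. Met.
  (b) The defendants reside as follows — Marlo Baptiste in Quenley, Galloway Industries in Orinport — not all in Quenley. Not met.
  (c) The plaintiff resides in Quenley, so this disjunct is met. Condition met.
  (d) The claim is a property claim, not a consumer claim, which satisfies one of the alternatives. Condition met.
  (e) Dario Halloran resides in Quenley — that alternative is enough. Met.
  → Not every requirement is met — no jurisdiction.
The Quenley Regional Court:
  (a) The plaintiff resides in Quenley. Condition met.
  (b) The amount in controversy is USD 15,250, which meets the $12,500 floor. The carve-out does not apply: the property lies in Thornrow, not Quenley. Satisfied.
  (c) Dario Halloran resides in Quenley, so one alternative holds. Satisfied.
  (d) Marlo Baptiste resides in Quenley. Condition met.
  (e) The claim is a property claim, not an employment claim, so one alternative holds. Condition met.
  → All conditions met; jurisdiction exists.
The Quenholm High Bench:
  (a) The amount in controversy is 15,250 dollars, within the USD 250,000 ceiling — that alternative is enough. Satisfied.
  (b) The amount in controversy is 15,250 dollars, which meets the USD 15,000 floor, so this disjunct is met. The carve-out does not apply: no defendant resides in Quenholm (they reside in Quenley, Orinport). Satisfied.
  (c) The plaintiff resides in Quenley, which is not Quenholm, which satisfies one of the alternatives. Met.
  → The court has jurisdiction.
Courts with jurisdiction: the Quenley Regional Court, the Quenholm High Bench — 2 in total.

2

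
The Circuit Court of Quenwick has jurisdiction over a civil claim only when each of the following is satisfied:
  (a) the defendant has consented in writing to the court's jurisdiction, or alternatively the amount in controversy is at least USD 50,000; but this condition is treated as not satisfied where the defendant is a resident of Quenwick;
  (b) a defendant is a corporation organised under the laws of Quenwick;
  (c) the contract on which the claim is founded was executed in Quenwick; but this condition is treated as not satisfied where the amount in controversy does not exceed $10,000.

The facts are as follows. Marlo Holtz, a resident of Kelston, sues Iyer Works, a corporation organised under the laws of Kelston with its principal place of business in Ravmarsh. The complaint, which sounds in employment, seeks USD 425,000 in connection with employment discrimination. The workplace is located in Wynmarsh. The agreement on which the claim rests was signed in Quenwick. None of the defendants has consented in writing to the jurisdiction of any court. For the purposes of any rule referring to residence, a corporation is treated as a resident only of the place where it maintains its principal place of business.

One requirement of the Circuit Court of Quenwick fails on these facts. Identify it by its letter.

(b)

The Circuit Court of Quenwick:
  (a) The amount in controversy is 425,000 dollars, which meets the $50,000 floor — that alternative is enough. The exception is not triggered, since the defendant resides in Ravmarsh, not Quenwick. Met.
  (b) The corporate defendant(s) are organised in Kelston, not Quenwick. Not met.
  (c) The contract was executed in Quenwick. The carve-out does not apply: the amount in controversy is $425,000, above the $10,000 ceiling. Satisfied.
Only condition (b) fails.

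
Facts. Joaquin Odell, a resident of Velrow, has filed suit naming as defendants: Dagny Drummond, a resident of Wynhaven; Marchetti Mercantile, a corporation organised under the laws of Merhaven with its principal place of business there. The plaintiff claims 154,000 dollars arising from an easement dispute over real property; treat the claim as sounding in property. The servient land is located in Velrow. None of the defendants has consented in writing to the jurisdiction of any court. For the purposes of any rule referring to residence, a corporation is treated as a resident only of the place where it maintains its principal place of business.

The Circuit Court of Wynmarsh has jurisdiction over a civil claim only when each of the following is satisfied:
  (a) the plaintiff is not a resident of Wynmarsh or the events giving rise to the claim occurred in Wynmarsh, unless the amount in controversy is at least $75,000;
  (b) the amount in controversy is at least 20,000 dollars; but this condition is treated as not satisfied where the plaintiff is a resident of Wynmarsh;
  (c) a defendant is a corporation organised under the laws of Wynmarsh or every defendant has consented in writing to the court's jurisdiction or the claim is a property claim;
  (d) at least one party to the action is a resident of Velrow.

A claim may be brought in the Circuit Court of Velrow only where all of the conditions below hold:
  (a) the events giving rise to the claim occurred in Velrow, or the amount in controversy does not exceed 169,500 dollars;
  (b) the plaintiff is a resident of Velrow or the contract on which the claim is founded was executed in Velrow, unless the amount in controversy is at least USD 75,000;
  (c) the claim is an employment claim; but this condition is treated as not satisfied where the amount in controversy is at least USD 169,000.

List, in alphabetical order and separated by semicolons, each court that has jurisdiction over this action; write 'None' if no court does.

the Circuit Court of Wynmarsh

The Circuit Court of Wynmarsh:
  (a) The plaintiff resides in Velrow, which is not Wynmarsh, so one alternative holds. Met.
  (b) The amount in controversy is 154,000 dollars, which meets the $20,000 floor. The carve-out does not apply: the plaintiff resides in Velrow, not Wynmarsh. Met.
  (c) The claim is a property claim — that alternative is enough. Condition met.
  (d) Joaquin Odell resides in Velrow. Met.
  → Every requirement is satisfied — jurisdiction.
The Circuit Court of Velrow:
  (a) The operative events occurred in Velrow — that alternative is enough. Condition met.
  (b) The plaintiff resides in Velrow, so one alternative holds. Satisfied.
  (c) The claim is a property claim, not an employment claim. Not satisfied.
  → Not every requirement is met — no jurisdiction.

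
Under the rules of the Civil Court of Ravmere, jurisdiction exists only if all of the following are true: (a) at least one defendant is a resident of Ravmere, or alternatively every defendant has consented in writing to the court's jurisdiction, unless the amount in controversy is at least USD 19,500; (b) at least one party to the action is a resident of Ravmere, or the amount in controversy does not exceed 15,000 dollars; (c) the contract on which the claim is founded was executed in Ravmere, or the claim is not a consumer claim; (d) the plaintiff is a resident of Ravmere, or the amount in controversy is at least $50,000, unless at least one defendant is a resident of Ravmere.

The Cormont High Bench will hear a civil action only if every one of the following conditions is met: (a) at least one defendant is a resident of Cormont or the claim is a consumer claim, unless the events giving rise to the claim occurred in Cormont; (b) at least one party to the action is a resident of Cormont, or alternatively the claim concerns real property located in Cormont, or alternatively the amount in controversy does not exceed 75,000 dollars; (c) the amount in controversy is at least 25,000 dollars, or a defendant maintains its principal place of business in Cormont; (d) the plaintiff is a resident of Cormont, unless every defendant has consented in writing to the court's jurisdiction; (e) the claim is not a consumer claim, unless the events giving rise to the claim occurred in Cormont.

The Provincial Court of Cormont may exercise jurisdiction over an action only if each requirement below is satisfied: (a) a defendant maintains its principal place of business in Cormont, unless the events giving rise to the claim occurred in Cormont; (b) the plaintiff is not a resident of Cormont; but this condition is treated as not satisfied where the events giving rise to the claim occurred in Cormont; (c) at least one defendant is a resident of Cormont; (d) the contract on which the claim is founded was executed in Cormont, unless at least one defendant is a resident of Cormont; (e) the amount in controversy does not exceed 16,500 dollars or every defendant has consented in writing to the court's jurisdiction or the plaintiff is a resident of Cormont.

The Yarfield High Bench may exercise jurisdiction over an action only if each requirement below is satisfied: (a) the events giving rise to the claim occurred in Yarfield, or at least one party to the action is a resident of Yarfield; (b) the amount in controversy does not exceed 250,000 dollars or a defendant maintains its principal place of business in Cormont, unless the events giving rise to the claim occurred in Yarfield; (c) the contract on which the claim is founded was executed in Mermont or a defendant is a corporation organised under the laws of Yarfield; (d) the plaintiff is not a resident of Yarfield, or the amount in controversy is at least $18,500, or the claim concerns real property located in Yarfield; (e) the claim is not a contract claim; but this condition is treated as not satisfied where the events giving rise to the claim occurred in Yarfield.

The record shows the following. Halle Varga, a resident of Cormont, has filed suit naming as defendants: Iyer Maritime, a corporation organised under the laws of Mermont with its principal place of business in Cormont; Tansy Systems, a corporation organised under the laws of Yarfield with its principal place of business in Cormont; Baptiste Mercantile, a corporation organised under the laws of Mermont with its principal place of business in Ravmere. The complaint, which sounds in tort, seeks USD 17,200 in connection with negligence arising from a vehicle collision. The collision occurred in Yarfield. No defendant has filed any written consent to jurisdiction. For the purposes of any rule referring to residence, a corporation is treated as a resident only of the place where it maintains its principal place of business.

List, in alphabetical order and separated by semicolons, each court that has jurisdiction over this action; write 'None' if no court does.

the Civil Court of Ravmere; the Cormont High Bench

The Civil Court of Ravmere:
  (a) Baptiste Mercantile resides in Ravmere, so this disjunct is met. Met.
  (b) Baptiste Mercantile resides in Ravmere, so one alternative holds. Satisfied.
  (c) The claim is a tort claim, not a consumer claim, which satisfies one of the alternatives. Condition met.
  (d) The plaintiff resides in Cormont, not Ravmere; the amount in controversy is $17,200, below the 50,000 dollars floor — every alternative fails. The proviso rescues it, though: Baptiste Mercantile resides in Ravmere. Satisfied.
  → All conditions met; jurisdiction exists.
The Cormont High Bench:
  (a) Iyer Maritime resides in Cormont, which satisfies one of the alternatives. Condition met.
  (b) Halle Varga resides in Cormont — that alternative is enough. Condition met.
  (c) Iyer Maritime has its principal place of business in Cormont, which satisfies one of the alternatives. Satisfied.
  (d) The plaintiff resides in Cormont. Condition met.
  (e) The claim is a tort claim, not a consumer claim. Condition met.
  → The court has jurisdiction.
The Provincial Court of Cormont:
  (a) Iyer Maritime has its principal place of business in Cormont. Met.
  (b) The plaintiff resides in Cormont. Not satisfied.
  (c) Iyer Maritime resides in Cormont. Met.
  (d) No contract (and hence no place of execution) is alleged. The proviso rescues it, though: Iyer Maritime resides in Cormont. Satisfied.
  (e) The plaintiff resides in Cormont, which satisfies one of the alternatives. Met.
  → No jurisdiction.
The Yarfield High Bench:
  (a) The operative events occurred in Yarfield, so this disjunct is met. Condition met.
  (b) The amount in controversy is USD 17,200, within the $250,000 ceiling — that alternative is enough. Satisfied.
  (c) Tansy Systems is organised under the laws of Yarfield — that alternative is enough. Condition met.
  (d) The plaintiff resides in Cormont, which is not Yarfield — that alternative is enough. Condition met.
  (e) The claim is a tort claim, not a contract claim. But the carve-out bites: the operative events occurred in Yarfield. Not met.
  → Not every requirement is met — no jurisdiction.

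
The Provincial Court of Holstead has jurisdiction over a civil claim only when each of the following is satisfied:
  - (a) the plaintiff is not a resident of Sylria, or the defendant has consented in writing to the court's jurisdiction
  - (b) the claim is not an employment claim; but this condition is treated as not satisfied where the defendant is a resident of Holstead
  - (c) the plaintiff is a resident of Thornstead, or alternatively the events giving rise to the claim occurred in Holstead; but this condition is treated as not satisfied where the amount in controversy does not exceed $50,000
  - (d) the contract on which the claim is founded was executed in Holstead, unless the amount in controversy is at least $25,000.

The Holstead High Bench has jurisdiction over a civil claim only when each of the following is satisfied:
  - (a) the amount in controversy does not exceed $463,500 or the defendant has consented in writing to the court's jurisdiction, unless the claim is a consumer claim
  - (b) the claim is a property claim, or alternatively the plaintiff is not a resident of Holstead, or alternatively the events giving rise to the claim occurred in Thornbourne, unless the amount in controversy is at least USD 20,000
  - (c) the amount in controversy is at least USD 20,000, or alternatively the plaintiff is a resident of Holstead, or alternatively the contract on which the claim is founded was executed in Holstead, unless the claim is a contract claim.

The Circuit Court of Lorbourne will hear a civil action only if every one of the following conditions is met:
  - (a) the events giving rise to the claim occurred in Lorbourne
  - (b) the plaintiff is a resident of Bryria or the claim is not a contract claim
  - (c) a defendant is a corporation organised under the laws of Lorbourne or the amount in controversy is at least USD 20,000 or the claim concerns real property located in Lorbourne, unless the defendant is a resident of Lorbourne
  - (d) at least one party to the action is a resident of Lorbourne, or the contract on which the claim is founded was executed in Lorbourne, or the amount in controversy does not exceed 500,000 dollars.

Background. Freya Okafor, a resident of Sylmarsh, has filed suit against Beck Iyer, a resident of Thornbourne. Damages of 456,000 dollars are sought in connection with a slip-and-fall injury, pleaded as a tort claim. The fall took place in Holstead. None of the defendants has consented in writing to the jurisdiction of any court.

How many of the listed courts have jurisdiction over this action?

The Provincial Court of Holstead:
  (a) The plaintiff resides in Sylmarsh, which is not Sylria, which satisfies one of the alternatives. Condition met.
  (b) The claim is a tort claim, not an employment claim. And the carve-out is inapplicable — the defendant resides in Thornbourne, not Holstead. Satisfied.
  (c) The operative events occurred in Holstead, so one alternative holds. The carve-out does not apply: the amount in controversy is 456,000 dollars, above the $50,000 ceiling. Condition met.
  (d) No contract (and hence no place of execution) is alleged. The proviso rescues it, though: the amount in controversy is $456,000, which meets the USD 25,000 floor. Satisfied.
  → All conditions met; jurisdiction exists.
The Holstead High Bench:
  (a) The amount in controversy is 456,000 dollars, within the $463,500 ceiling, so this disjunct is met. Met.
  (b) The plaintiff resides in Sylmarsh, which is not Holstead, so this disjunct is met. Met.
  (c) The amount in controversy is 456,000 dollars, which meets the 20,000 dollars floor, so one alternative holds. Met.
  → The court has jurisdiction.
The Circuit Court of Lorbourne:
  (a) The operative events occurred in Holstead, not Lorbourne. Not met.
  (b) The claim is a tort claim, not a contract claim, so one alternative holds. Condition met.
  (c) The amount in controversy is $456,000, which meets the USD 20,000 floor, so one alternative holds. Met.
  (d) The amount in controversy is USD 456,000, within the 500,000 dollars ceiling, so this disjunct is met. Satisfied.
  → At least one condition fails; no jurisdiction.
Courts with jurisdiction: the Provincial Court of Holstead, the Holstead High Bench — 2 in total.

2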